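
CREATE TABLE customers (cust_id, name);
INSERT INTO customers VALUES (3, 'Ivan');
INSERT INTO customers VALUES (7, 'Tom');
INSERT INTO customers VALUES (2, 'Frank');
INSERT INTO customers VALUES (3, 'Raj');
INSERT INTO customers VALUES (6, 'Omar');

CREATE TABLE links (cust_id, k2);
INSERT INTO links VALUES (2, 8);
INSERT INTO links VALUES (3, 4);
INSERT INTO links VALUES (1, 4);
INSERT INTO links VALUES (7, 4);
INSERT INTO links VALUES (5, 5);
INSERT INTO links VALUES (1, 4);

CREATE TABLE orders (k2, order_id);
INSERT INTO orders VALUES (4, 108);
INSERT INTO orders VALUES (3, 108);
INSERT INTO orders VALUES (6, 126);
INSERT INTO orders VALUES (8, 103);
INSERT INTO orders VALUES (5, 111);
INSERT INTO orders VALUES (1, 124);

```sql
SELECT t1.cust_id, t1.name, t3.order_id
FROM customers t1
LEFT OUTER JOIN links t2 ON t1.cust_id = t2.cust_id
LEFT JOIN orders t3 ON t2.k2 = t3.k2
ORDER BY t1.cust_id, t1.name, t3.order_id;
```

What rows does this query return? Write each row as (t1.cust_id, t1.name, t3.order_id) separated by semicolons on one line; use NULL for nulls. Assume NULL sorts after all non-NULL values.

(2, Frank, 103); (3, Ivan, 108); (3, Raj, 108); (6, Omar, NULL); (7, Tom, 108)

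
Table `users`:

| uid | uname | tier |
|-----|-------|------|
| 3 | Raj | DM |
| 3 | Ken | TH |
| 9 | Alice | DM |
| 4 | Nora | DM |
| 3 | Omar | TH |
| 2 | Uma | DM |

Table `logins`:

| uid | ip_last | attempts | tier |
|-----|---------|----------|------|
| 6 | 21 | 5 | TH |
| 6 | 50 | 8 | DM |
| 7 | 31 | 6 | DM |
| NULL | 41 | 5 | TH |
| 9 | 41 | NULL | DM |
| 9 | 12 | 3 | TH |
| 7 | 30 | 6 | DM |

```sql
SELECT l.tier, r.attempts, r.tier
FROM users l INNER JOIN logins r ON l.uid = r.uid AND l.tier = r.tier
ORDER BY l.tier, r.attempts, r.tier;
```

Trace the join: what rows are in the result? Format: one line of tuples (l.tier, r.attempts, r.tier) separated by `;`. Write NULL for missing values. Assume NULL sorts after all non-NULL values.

(DM, NULL, DM)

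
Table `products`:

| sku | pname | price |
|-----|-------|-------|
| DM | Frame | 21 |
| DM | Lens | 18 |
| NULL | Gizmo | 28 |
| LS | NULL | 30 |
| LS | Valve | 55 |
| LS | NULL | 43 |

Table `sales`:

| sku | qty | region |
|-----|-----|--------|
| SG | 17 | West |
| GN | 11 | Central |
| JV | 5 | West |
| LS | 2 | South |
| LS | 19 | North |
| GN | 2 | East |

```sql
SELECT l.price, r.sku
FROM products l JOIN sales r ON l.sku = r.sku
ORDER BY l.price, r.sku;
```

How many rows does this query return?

INNER JOIN keeps only pairs where the ON condition holds.
Matching on l.sku = r.sku. A NULL in a compared column never satisfies the condition.
Matched pairs: 6.
Total: 6 rows.

6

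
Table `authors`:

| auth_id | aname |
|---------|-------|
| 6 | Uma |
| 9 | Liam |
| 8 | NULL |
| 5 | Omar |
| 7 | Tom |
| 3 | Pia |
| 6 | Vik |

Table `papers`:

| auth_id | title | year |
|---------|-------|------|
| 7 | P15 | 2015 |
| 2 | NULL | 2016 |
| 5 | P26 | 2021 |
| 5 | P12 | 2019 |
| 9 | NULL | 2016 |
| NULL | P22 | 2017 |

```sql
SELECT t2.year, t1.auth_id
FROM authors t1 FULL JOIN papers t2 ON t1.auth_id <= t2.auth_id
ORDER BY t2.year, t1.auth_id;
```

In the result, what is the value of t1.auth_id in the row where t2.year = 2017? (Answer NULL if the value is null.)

NULL

FULL OUTER JOIN keeps every row from both sides; unmatched rows get NULL for the other side's columns.
Matching on t1.auth_id <= t2.auth_id. A NULL in a compared column never satisfies the condition.
Matched pairs: 16; unmatched t1 rows kept: 0; unmatched t2 rows kept: 2.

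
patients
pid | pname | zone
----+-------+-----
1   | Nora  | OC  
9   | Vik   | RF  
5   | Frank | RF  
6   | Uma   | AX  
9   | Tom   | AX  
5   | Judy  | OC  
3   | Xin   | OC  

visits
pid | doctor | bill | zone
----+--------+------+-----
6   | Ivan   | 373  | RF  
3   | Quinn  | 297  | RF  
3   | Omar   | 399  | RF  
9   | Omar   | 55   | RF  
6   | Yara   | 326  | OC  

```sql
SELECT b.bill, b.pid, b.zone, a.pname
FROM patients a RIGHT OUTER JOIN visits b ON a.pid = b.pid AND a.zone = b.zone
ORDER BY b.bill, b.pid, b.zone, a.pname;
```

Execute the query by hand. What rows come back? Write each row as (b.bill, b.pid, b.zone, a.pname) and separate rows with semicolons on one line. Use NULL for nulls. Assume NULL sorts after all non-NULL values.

(55, 9, RF, Vik); (297, 3, RF, NULL); (326, 6, OC, NULL); (373, 6, RF, NULL); (399, 3, RF, NULL)

RIGHT JOIN keeps every row from `visits`; unmatched rows get NULL for `patients`'s columns.
Matching on a.pid = b.pid AND a.zone = b.zone.
- a (pid=1, zone=OC) has no partner in b.
- a (pid=9, zone=RF) pairs with 1 row(s) of b.
- a (pid=5, zone=RF) has no partner in b.
- a (pid=6, zone=AX) has no partner in b.
- a (pid=9, zone=AX) has no partner in b.
- a (pid=5, zone=OC) has no partner in b.
- a (pid=3, zone=OC) has no partner in b.
- 4 row(s) from b found no a partner → padded with NULL.
After projecting and ordering:
b.bill | b.pid | b.zone | a.pname
55 | 9 | RF | Vik
297 | 3 | RF | NULL
326 | 6 | OC | NULL
373 | 6 | RF | NULL
399 | 3 | RF | NULL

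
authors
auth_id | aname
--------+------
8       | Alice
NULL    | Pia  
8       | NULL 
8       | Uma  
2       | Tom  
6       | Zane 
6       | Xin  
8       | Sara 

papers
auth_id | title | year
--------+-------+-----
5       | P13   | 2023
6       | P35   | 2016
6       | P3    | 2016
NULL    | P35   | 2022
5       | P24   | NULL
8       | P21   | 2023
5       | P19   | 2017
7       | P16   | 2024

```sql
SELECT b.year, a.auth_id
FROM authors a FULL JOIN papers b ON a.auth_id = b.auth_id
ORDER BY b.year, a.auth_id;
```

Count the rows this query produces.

FULL OUTER JOIN keeps every row from both sides; unmatched rows get NULL for the other side's columns.
Matching on a.auth_id = b.auth_id. A NULL in a compared column never satisfies the condition.
- a[0] auth_id=8 → 1 match(es) in b → 1 row(s).
- a[1] auth_id=NULL → no match; kept with NULLs on the b side.
- a[2] auth_id=8 → 1 match(es) in b → 1 row(s).
- a[3] auth_id=8 → 1 match(es) in b → 1 row(s).
- a[4] auth_id=2 → no match; kept with NULLs on the b side.
- a[5] auth_id=6 → 2 match(es) in b → 2 row(s).
- a[6] auth_id=6 → 2 match(es) in b → 2 row(s).
- a[7] auth_id=8 → 1 match(es) in b → 1 row(s).
- plus 5 unmatched b row(s), each kept with NULL a columns.
Total: 8 matched + 7 padded = 15 rows.

15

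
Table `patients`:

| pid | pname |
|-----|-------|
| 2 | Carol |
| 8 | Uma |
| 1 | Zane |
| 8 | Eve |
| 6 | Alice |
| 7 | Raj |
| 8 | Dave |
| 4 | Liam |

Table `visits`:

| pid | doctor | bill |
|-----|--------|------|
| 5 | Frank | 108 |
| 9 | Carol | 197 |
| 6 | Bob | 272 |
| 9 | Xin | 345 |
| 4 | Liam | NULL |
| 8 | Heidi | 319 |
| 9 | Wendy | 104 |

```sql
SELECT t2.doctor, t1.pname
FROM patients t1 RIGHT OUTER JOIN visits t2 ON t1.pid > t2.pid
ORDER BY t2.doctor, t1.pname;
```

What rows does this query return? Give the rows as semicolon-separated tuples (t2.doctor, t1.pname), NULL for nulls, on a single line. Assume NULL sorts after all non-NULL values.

RIGHT JOIN keeps every row from `visits`; unmatched rows get NULL for `patients`'s columns.
Matching on t1.pid > t2.pid.
- t1 row (pid=2): no match.
- t1 row (pid=8): matches 3 t2 row(s) → 3 output row(s).
- t1 row (pid=1): no match.
- t1 row (pid=8): matches 3 t2 row(s) → 3 output row(s).
- t1 row (pid=6): matches 2 t2 row(s) → 2 output row(s).
- t1 row (pid=7): matches 3 t2 row(s) → 3 output row(s).
- t1 row (pid=8): matches 3 t2 row(s) → 3 output row(s).
- t1 row (pid=4): no match.
- 4 row(s) from t2 found no t1 partner → padded with NULL.

(Bob, Dave); (Bob, Eve); (Bob, Raj); (Bob, Uma); (Carol, NULL); (Frank, Alice); (Frank, Dave); (Frank, Eve); (Frank, Raj); (Frank, Uma); (Heidi, NULL); (Liam, Alice); (Liam, Dave); (Liam, Eve); (Liam, Raj); (Liam, Uma); (Wendy, NULL); (Xin, NULL)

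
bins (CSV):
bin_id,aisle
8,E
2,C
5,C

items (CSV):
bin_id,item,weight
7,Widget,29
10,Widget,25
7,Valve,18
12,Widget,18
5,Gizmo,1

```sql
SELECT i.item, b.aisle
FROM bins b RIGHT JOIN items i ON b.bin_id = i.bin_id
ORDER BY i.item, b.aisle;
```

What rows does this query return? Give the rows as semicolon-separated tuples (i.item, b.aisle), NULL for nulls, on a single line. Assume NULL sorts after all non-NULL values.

RIGHT JOIN keeps every row from `items`; unmatched rows get NULL for `bins`'s columns.
Matching on b.bin_id = i.bin_id.
- b[0] bin_id=8 → no match.
- b[1] bin_id=2 → no match.
- b[2] bin_id=5 → 1 match(es) in i → 1 row(s).
- 4 i row(s) had no b match → kept, b columns NULL.
After projecting and ordering:
i.item | b.aisle
Gizmo | C
Valve | NULL
Widget | NULL
Widget | NULL
Widget | NULL

(Gizmo, C); (Valve, NULL); (Widget, NULL); (Widget, NULL); (Widget, NULL)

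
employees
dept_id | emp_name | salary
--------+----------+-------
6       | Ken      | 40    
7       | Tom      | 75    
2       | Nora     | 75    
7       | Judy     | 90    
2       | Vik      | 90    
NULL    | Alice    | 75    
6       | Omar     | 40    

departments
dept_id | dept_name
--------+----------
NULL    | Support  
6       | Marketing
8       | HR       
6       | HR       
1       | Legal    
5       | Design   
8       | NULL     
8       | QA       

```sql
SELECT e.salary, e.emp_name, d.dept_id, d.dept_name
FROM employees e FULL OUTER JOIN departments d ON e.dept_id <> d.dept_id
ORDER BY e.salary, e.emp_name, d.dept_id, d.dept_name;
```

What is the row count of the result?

FULL OUTER JOIN keeps every row from both sides; unmatched rows get NULL for the other side's columns.
Matching on e.dept_id <> d.dept_id. A NULL in a compared column never satisfies the condition.
- dept_id=6: 5 matching d row(s), so 5 row(s) emitted.
- dept_id=7: 7 matching d row(s), so 7 row(s) emitted.
- dept_id=2: 7 matching d row(s), so 7 row(s) emitted.
- dept_id=7: 7 matching d row(s), so 7 row(s) emitted.
- dept_id=2: 7 matching d row(s), so 7 row(s) emitted.
- dept_id=NULL: no d row matches, row kept with d columns NULL.
- dept_id=6: 5 matching d row(s), so 5 row(s) emitted.
- 1 d row(s) had no e match → kept, e columns NULL.
Total: 38 matched + 2 padded = 40 rows.

40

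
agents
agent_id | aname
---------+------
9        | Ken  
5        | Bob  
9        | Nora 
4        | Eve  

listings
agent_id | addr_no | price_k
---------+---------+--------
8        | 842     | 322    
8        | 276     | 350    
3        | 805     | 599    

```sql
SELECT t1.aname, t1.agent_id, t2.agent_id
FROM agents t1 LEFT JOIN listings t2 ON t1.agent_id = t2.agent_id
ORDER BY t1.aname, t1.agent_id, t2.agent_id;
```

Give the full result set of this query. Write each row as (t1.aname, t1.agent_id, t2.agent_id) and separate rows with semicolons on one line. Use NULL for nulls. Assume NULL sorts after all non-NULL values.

(Bob, 5, NULL); (Eve, 4, NULL); (Ken, 9, NULL); (Nora, 9, NULL)

LEFT JOIN keeps every row from `agents`; unmatched rows get NULL for `listings`'s columns.
Matching on t1.agent_id = t2.agent_id.
- agent_id=9: no t2 row matches, row kept with t2 columns NULL.
- agent_id=5: no t2 row matches, row kept with t2 columns NULL.
- agent_id=9: no t2 row matches, row kept with t2 columns NULL.
- agent_id=4: no t2 row matches, row kept with t2 columns NULL.
After projecting and ordering:
t1.aname | t1.agent_id | t2.agent_id
Bob | 5 | NULL
Eve | 4 | NULL
Ken | 9 | NULL
Nora | 9 | NULL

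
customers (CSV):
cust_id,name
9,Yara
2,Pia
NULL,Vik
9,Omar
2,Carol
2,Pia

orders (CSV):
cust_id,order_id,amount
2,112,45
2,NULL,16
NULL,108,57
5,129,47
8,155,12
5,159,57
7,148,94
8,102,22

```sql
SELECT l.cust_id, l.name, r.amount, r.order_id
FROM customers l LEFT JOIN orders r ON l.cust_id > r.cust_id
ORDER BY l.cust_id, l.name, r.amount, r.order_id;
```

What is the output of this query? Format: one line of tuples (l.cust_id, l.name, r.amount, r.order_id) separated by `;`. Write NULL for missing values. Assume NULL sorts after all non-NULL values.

(2, Carol, NULL, NULL); (2, Pia, NULL, NULL); (2, Pia, NULL, NULL); (9, Omar, 12, 155); (9, Omar, 16, NULL); (9, Omar, 22, 102); (9, Omar, 45, 112); (9, Omar, 47, 129); (9, Omar, 57, 159); (9, Omar, 94, 148); (9, Yara, 12, 155); (9, Yara, 16, NULL); (9, Yara, 22, 102); (9, Yara, 45, 112); (9, Yara, 47, 129); (9, Yara, 57, 159); (9, Yara, 94, 148); (NULL, Vik, NULL, NULL)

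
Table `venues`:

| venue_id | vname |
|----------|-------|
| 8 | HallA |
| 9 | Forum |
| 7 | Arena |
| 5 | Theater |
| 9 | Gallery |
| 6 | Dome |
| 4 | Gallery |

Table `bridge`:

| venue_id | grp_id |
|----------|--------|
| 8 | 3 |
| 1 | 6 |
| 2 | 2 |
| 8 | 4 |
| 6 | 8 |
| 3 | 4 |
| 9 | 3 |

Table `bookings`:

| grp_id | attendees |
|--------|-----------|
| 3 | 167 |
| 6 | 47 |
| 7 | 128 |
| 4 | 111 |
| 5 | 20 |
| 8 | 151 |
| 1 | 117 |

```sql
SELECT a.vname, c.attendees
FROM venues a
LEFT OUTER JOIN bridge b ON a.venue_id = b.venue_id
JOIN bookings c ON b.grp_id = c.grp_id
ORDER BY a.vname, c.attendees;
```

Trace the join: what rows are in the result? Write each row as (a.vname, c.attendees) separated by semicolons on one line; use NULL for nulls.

Joins associate left-to-right: venues LEFT JOIN bridge on venue_id gives 8 intermediate row(s).
Then INNER JOIN `bookings c` on grp_id: keep only rows whose b.grp_id appears in c.

(Dome, 151); (Forum, 167); (Gallery, 167); (HallA, 111); (HallA, 167)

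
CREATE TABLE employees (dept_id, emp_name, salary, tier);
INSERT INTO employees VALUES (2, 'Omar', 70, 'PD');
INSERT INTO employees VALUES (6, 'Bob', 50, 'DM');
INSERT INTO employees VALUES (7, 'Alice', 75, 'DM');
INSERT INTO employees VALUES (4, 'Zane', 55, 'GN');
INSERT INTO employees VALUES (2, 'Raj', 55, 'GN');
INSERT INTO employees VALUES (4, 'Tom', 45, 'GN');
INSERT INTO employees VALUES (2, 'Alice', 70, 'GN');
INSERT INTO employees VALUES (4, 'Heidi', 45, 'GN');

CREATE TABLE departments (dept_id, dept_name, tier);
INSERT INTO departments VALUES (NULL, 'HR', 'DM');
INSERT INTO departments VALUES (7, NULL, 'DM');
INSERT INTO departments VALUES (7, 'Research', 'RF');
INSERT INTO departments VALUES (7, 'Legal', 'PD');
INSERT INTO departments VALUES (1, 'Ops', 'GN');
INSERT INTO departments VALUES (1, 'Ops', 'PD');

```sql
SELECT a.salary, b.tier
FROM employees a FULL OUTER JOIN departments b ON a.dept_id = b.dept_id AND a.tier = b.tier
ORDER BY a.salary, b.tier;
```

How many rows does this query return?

FULL OUTER JOIN keeps every row from both sides; unmatched rows get NULL for the other side's columns.
Matching on a.dept_id = b.dept_id AND a.tier = b.tier. A NULL in a compared column never satisfies the condition.
- a[0] dept_id=2, tier=PD → no match; kept with NULLs on the b side.
- a[1] dept_id=6, tier=DM → no match; kept with NULLs on the b side.
- a[2] dept_id=7, tier=DM → 1 match(es) in b → 1 row(s).
- a[3] dept_id=4, tier=GN → no match; kept with NULLs on the b side.
- a[4] dept_id=2, tier=GN → no match; kept with NULLs on the b side.
- a[5] dept_id=4, tier=GN → no match; kept with NULLs on the b side.
- a[6] dept_id=2, tier=GN → no match; kept with NULLs on the b side.
- a[7] dept_id=4, tier=GN → no match; kept with NULLs on the b side.
- 5 row(s) from b found no a partner → padded with NULL.
Total: 1 matched + 12 padded = 13 rows.

13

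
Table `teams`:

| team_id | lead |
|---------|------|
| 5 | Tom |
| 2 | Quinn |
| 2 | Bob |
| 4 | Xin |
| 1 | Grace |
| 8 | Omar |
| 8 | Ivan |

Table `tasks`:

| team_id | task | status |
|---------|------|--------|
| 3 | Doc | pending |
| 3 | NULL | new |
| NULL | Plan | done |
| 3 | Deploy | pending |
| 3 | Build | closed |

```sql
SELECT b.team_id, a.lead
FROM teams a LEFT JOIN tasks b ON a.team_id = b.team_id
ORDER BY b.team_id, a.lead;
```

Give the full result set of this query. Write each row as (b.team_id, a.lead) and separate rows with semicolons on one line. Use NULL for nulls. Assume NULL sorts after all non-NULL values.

(NULL, Bob); (NULL, Grace); (NULL, Ivan); (NULL, Omar); (NULL, Quinn); (NULL, Tom); (NULL, Xin)

LEFT JOIN keeps every row from `teams`; unmatched rows get NULL for `tasks`'s columns.
Matching on a.team_id = b.team_id. A NULL in a compared column never satisfies the condition.
Matched pairs: 0; unmatched a rows kept: 7.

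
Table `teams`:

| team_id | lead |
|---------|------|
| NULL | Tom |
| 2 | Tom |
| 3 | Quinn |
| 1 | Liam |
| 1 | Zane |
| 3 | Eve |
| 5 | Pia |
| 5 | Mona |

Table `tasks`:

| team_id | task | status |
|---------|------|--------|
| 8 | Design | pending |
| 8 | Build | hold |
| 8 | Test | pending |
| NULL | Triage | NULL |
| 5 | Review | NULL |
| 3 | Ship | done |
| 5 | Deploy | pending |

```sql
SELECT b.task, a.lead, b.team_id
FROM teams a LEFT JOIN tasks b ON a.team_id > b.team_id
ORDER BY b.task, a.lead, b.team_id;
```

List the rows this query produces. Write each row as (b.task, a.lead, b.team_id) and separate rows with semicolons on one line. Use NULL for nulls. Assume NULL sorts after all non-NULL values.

(Ship, Mona, 3); (Ship, Pia, 3); (NULL, Eve, NULL); (NULL, Liam, NULL); (NULL, Quinn, NULL); (NULL, Tom, NULL); (NULL, Tom, NULL); (NULL, Zane, NULL)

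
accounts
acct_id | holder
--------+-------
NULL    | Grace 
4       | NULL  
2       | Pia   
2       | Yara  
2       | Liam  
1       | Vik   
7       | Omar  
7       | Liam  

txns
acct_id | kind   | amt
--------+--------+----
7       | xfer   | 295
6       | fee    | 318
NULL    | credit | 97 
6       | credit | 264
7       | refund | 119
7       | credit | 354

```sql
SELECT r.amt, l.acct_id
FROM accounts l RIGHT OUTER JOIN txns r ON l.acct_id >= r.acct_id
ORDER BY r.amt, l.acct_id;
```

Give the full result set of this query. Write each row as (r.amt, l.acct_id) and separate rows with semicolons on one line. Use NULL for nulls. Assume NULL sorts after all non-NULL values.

(97, NULL); (119, 7); (119, 7); (264, 7); (264, 7); (295, 7); (295, 7); (318, 7); (318, 7); (354, 7); (354, 7)

RIGHT JOIN keeps every row from `txns`; unmatched rows get NULL for `accounts`'s columns.
Matching on l.acct_id >= r.acct_id. A NULL in a compared column never satisfies the condition.
- l (acct_id=NULL) has no partner in r.
- l (acct_id=4) has no partner in r.
- l (acct_id=2) has no partner in r.
- l (acct_id=2) has no partner in r.
- l (acct_id=2) has no partner in r.
- l (acct_id=1) has no partner in r.
- l (acct_id=7) pairs with 5 row(s) of r.
- l (acct_id=7) pairs with 5 row(s) of r.
- plus 1 unmatched r row(s), each kept with NULL l columns.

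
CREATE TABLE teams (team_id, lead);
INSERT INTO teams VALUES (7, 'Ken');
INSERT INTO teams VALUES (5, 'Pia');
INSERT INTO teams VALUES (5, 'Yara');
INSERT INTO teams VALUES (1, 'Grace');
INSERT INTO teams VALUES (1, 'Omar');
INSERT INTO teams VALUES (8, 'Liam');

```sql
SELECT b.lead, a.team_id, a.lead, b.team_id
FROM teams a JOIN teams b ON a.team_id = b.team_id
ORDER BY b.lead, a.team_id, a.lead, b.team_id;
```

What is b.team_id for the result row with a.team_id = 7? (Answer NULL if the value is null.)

INNER JOIN keeps only pairs where the ON condition holds.
Matching on a.team_id = b.team_id.
- a[0] team_id=7 → 1 match(es) in b → 1 row(s).
- a[1] team_id=5 → 2 match(es) in b → 2 row(s).
- a[2] team_id=5 → 2 match(es) in b → 2 row(s).
- a[3] team_id=1 → 2 match(es) in b → 2 row(s).
- a[4] team_id=1 → 2 match(es) in b → 2 row(s).
- a[5] team_id=8 → 1 match(es) in b → 1 row(s).

7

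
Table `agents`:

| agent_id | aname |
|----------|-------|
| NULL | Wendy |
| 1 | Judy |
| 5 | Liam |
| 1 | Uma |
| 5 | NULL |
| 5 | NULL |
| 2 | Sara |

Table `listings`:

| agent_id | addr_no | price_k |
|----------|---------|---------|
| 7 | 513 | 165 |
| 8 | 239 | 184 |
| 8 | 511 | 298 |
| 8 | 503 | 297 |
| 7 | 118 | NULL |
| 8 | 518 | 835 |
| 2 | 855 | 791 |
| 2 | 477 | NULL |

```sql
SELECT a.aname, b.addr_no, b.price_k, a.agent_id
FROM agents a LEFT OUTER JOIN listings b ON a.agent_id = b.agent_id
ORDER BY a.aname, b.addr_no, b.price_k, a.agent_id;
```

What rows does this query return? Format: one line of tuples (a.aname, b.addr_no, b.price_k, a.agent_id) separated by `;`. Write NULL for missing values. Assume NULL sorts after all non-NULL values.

(Judy, NULL, NULL, 1); (Liam, NULL, NULL, 5); (Sara, 477, NULL, 2); (Sara, 855, 791, 2); (Uma, NULL, NULL, 1); (Wendy, NULL, NULL, NULL); (NULL, NULL, NULL, 5); (NULL, NULL, NULL, 5)

LEFT JOIN keeps every row from `agents`; unmatched rows get NULL for `listings`'s columns.
Matching on a.agent_id = b.agent_id. A NULL in a compared column never satisfies the condition.
- a[0] agent_id=NULL → no match; kept with NULLs on the b side.
- a[1] agent_id=1 → no match; kept with NULLs on the b side.
- a[2] agent_id=5 → no match; kept with NULLs on the b side.
- a[3] agent_id=1 → no match; kept with NULLs on the b side.
- a[4] agent_id=5 → no match; kept with NULLs on the b side.
- a[5] agent_id=5 → no match; kept with NULLs on the b side.
- a[6] agent_id=2 → 2 match(es) in b → 2 row(s).
After projecting and ordering:
a.aname | b.addr_no | b.price_k | a.agent_id
Judy | NULL | NULL | 1
Liam | NULL | NULL | 5
Sara | 477 | NULL | 2
Sara | 855 | 791 | 2
Uma | NULL | NULL | 1
Wendy | NULL | NULL | NULL
NULL | NULL | NULL | 5
NULL | NULL | NULL | 5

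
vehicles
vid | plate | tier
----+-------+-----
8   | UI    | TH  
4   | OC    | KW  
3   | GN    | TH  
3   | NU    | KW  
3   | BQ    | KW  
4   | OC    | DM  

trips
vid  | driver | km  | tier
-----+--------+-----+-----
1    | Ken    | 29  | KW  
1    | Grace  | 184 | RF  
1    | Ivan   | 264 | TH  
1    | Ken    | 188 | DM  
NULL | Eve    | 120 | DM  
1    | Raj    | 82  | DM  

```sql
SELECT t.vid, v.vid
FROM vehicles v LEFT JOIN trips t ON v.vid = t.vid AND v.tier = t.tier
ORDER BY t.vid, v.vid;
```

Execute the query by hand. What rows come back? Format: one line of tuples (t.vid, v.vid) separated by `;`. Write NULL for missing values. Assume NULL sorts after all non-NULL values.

LEFT JOIN keeps every row from `vehicles`; unmatched rows get NULL for `trips`'s columns.
Matching on v.vid = t.vid AND v.tier = t.tier. A NULL in a compared column never satisfies the condition.
Matched pairs: 0; unmatched v rows kept: 6.

(NULL, 3); (NULL, 3); (NULL, 3); (NULL, 4); (NULL, 4); (NULL, 8)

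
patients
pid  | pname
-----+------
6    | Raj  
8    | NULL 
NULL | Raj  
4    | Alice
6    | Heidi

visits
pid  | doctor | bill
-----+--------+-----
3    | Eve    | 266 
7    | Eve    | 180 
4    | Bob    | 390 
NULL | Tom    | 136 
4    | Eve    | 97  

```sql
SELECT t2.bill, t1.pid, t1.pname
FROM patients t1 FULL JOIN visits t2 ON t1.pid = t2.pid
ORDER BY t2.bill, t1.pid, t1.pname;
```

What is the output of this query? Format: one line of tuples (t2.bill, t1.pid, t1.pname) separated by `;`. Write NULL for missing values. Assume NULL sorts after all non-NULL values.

FULL OUTER JOIN keeps every row from both sides; unmatched rows get NULL for the other side's columns.
Matching on t1.pid = t2.pid. A NULL in a compared column never satisfies the condition.
- pid=6: no t2 row matches, row kept with t2 columns NULL.
- pid=8: no t2 row matches, row kept with t2 columns NULL.
- pid=NULL: no t2 row matches, row kept with t2 columns NULL.
- pid=4: 2 matching t2 row(s), so 2 row(s) emitted.
- pid=6: no t2 row matches, row kept with t2 columns NULL.
- 3 row(s) from t2 found no t1 partner → padded with NULL.
After projecting and ordering:
t2.bill | t1.pid | t1.pname
97 | 4 | Alice
136 | NULL | NULL
180 | NULL | NULL
266 | NULL | NULL
390 | 4 | Alice
NULL | 6 | Heidi
NULL | 6 | Raj
NULL | 8 | NULL
NULL | NULL | Raj

(97, 4, Alice); (136, NULL, NULL); (180, NULL, NULL); (266, NULL, NULL); (390, 4, Alice); (NULL, 6, Heidi); (NULL, 6, Raj); (NULL, 8, NULL); (NULL, NULL, Raj)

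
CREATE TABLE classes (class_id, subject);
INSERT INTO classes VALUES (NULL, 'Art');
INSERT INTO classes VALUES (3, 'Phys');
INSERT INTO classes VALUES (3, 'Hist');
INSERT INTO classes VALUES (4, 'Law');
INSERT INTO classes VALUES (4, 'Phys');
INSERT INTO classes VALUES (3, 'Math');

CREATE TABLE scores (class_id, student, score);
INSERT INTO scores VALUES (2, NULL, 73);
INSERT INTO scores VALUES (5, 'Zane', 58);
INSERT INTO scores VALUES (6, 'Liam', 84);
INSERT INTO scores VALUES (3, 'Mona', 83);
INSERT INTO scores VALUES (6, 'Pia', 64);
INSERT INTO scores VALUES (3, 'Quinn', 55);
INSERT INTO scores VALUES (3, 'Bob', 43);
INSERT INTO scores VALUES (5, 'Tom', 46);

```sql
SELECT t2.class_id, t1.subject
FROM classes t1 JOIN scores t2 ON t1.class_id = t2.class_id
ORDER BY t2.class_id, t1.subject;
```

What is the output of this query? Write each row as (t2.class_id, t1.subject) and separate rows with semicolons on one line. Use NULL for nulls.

(3, Hist); (3, Hist); (3, Hist); (3, Math); (3, Math); (3, Math); (3, Phys); (3, Phys); (3, Phys)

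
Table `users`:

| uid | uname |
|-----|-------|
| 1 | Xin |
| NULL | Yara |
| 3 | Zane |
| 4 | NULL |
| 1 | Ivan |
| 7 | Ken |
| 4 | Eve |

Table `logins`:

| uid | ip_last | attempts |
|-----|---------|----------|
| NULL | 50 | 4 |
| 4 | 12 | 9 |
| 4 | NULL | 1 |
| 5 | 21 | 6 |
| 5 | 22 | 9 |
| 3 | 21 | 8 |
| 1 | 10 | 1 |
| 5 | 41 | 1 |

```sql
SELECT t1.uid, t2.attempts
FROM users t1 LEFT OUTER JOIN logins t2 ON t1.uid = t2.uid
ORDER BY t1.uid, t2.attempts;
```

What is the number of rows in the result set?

9

LEFT JOIN keeps every row from `users`; unmatched rows get NULL for `logins`'s columns.
Matching on t1.uid = t2.uid. A NULL in a compared column never satisfies the condition.
- t1[0] uid=1 → 1 match(es) in t2 → 1 row(s).
- t1[1] uid=NULL → no match; kept with NULLs on the t2 side.
- t1[2] uid=3 → 1 match(es) in t2 → 1 row(s).
- t1[3] uid=4 → 2 match(es) in t2 → 2 row(s).
- t1[4] uid=1 → 1 match(es) in t2 → 1 row(s).
- t1[5] uid=7 → no match; kept with NULLs on the t2 side.
- t1[6] uid=4 → 2 match(es) in t2 → 2 row(s).
Total: 7 matched + 2 padded = 9 rows.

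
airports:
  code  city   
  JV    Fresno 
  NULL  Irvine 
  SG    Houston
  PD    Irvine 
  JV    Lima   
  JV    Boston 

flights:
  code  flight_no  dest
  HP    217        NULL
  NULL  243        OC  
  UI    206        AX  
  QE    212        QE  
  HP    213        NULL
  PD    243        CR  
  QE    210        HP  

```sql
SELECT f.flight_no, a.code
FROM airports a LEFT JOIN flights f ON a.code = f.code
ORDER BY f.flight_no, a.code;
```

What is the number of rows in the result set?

6

LEFT JOIN keeps every row from `airports`; unmatched rows get NULL for `flights`'s columns.
Matching on a.code = f.code. A NULL in a compared column never satisfies the condition.
- code=JV: no f row matches, row kept with f columns NULL.
- code=NULL: no f row matches, row kept with f columns NULL.
- code=SG: no f row matches, row kept with f columns NULL.
- code=PD: 1 matching f row(s), so 1 row(s) emitted.
- code=JV: no f row matches, row kept with f columns NULL.
- code=JV: no f row matches, row kept with f columns NULL.
Total: 1 matched + 5 padded = 6 rows.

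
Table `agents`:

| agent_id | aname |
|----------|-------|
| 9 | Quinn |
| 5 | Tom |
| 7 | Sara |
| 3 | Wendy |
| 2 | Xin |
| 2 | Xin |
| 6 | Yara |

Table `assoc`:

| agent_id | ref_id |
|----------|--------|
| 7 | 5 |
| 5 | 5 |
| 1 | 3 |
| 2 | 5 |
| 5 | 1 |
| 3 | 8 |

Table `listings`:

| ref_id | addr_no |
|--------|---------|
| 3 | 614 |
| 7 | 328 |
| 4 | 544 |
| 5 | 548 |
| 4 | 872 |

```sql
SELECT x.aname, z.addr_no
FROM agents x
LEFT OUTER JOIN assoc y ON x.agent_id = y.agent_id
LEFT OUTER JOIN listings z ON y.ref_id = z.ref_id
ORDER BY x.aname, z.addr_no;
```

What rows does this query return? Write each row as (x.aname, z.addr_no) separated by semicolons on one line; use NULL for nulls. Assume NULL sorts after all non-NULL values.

Evaluate left to right. First `agents x LEFT JOIN assoc y` on agent_id: 8 row(s).
Then LEFT JOIN `listings z` on ref_id: each of those 8 rows is kept; rows whose y.ref_id has no match in z get NULL for z's columns.

(Quinn, NULL); (Sara, 548); (Tom, 548); (Tom, NULL); (Wendy, NULL); (Xin, 548); (Xin, 548); (Yara, NULL)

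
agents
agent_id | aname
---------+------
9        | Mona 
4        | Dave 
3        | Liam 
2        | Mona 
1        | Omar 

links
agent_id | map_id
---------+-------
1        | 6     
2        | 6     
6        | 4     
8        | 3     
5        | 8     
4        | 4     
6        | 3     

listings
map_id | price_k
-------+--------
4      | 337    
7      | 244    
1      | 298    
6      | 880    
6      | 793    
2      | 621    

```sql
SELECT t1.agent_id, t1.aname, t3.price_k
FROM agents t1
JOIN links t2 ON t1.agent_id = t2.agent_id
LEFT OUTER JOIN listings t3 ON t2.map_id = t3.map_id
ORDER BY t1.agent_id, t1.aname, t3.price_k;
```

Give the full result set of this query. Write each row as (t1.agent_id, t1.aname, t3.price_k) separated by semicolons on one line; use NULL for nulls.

Step 1 — t1 INNER JOIN t2 on agent_id → 3 row(s).
Then LEFT JOIN `listings t3` on map_id: each of those 3 rows is kept; rows whose t2.map_id has no match in t3 get NULL for t3's columns.

(1, Omar, 793); (1, Omar, 880); (2, Mona, 793); (2, Mona, 880); (4, Dave, 337)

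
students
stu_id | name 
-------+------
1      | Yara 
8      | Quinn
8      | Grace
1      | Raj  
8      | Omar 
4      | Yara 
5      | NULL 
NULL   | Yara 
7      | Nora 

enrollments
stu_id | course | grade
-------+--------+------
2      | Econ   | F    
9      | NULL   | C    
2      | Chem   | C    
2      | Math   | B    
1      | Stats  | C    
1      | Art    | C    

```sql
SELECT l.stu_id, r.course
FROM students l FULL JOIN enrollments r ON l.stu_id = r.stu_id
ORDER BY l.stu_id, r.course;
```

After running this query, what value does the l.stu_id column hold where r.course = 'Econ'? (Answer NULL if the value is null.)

NULL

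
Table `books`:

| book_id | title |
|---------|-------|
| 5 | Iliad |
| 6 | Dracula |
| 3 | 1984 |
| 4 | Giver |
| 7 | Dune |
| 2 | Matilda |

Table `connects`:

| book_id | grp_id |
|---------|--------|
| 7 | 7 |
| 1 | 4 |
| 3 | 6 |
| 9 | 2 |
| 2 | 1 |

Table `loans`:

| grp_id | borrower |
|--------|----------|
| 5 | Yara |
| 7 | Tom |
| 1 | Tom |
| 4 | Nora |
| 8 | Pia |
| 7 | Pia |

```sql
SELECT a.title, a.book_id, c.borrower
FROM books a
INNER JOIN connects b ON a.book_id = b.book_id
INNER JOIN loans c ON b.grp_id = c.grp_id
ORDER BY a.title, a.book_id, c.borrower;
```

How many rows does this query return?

Evaluate left to right. First `books a INNER JOIN connects b` on book_id: 3 row(s).
Then INNER JOIN `loans c` on grp_id: keep only rows whose b.grp_id appears in c.
Result: 3 row(s).

3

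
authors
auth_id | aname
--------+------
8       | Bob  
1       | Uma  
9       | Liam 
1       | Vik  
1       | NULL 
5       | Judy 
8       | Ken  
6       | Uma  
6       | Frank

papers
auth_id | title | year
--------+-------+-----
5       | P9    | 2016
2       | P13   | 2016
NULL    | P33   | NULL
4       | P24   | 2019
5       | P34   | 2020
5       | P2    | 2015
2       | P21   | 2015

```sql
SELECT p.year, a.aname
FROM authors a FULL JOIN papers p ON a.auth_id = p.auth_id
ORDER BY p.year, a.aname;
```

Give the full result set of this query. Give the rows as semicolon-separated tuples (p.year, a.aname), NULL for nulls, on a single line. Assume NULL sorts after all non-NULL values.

FULL OUTER JOIN keeps every row from both sides; unmatched rows get NULL for the other side's columns.
Matching on a.auth_id = p.auth_id. A NULL in a compared column never satisfies the condition.
- a (auth_id=8) has no partner → padded with NULL.
- a (auth_id=1) has no partner → padded with NULL.
- a (auth_id=9) has no partner → padded with NULL.
- a (auth_id=1) has no partner → padded with NULL.
- a (auth_id=1) has no partner → padded with NULL.
- a (auth_id=5) pairs with 3 row(s) of p.
- a (auth_id=8) has no partner → padded with NULL.
- a (auth_id=6) has no partner → padded with NULL.
- a (auth_id=6) has no partner → padded with NULL.
- 4 row(s) from p found no a partner → padded with NULL.

(2015, Judy); (2015, NULL); (2016, Judy); (2016, NULL); (2019, NULL); (2020, Judy); (NULL, Bob); (NULL, Frank); (NULL, Ken); (NULL, Liam); (NULL, Uma); (NULL, Uma); (NULL, Vik); (NULL, NULL); (NULL, NULL)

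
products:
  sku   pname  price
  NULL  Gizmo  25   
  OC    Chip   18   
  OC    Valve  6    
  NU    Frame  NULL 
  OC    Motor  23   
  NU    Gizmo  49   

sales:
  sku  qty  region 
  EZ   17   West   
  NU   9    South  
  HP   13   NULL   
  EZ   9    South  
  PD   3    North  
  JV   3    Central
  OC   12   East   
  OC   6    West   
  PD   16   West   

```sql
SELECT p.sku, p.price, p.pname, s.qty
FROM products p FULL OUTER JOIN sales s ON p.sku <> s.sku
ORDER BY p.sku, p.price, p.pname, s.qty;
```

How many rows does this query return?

38

FULL OUTER JOIN keeps every row from both sides; unmatched rows get NULL for the other side's columns.
Matching on p.sku <> s.sku. A NULL in a compared column never satisfies the condition.
Matched pairs: 37; unmatched p rows kept: 1; unmatched s rows kept: 0.
Total: 37 matched + 1 padded = 38 rows.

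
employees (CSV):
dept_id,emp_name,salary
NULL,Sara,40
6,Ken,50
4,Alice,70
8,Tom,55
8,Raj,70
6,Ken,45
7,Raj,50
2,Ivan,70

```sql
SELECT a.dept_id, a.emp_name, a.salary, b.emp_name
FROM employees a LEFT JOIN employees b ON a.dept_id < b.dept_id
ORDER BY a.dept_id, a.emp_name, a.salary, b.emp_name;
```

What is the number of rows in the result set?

22

LEFT JOIN keeps every row from `employees a`; unmatched rows get NULL for `employees b`'s columns.
Matching on a.dept_id < b.dept_id. A NULL in a compared column never satisfies the condition.
- dept_id=NULL: no b row matches, row kept with b columns NULL.
- dept_id=6: 3 matching b row(s), so 3 row(s) emitted.
- dept_id=4: 5 matching b row(s), so 5 row(s) emitted.
- dept_id=8: no b row matches, row kept with b columns NULL.
- dept_id=8: no b row matches, row kept with b columns NULL.
- dept_id=6: 3 matching b row(s), so 3 row(s) emitted.
- dept_id=7: 2 matching b row(s), so 2 row(s) emitted.
- dept_id=2: 6 matching b row(s), so 6 row(s) emitted.
Total: 19 matched + 3 padded = 22 rows.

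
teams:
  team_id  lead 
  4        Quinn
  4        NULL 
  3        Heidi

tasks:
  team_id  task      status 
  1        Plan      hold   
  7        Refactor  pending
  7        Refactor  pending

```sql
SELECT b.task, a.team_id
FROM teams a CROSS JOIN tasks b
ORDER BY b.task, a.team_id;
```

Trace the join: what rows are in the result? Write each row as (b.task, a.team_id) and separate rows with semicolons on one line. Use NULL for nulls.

CROSS JOIN pairs every row of `teams` with every row of `tasks`: 3 × 3 = 9 rows.
After projecting and ordering:
b.task | a.team_id
Plan | 3
Plan | 4
Plan | 4
Refactor | 3
Refactor | 3
Refactor | 4
Refactor | 4
Refactor | 4
Refactor | 4

(Plan, 3); (Plan, 4); (Plan, 4); (Refactor, 3); (Refactor, 3); (Refactor, 4); (Refactor, 4); (Refactor, 4); (Refactor, 4)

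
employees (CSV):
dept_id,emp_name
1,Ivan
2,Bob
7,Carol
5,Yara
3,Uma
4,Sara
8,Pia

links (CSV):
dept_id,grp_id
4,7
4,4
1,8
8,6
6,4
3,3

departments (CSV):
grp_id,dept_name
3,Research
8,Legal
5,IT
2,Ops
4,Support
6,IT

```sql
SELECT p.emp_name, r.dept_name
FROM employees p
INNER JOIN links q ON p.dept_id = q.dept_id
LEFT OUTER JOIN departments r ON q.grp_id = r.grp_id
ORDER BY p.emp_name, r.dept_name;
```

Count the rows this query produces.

5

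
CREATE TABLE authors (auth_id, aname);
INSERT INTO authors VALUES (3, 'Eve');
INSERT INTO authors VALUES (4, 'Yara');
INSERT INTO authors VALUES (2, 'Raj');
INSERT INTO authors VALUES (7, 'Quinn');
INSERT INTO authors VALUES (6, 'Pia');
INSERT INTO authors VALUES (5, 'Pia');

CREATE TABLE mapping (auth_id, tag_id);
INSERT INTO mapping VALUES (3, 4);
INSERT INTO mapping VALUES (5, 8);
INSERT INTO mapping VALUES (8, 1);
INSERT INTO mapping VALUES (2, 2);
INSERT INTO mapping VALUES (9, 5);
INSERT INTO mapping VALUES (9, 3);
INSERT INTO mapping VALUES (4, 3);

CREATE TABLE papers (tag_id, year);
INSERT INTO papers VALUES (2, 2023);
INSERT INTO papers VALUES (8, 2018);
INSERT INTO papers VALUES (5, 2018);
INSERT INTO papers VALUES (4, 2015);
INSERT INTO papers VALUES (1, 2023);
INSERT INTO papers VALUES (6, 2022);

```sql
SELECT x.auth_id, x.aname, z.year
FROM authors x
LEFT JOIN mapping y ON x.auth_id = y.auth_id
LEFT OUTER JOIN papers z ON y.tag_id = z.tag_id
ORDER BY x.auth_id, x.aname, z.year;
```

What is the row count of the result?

6

Evaluate left to right. First `authors x LEFT JOIN mapping y` on auth_id: 6 row(s).
Then LEFT JOIN `papers z` on tag_id: each of those 6 rows is kept; rows whose y.tag_id has no match in z get NULL for z's columns.
Result: 6 row(s).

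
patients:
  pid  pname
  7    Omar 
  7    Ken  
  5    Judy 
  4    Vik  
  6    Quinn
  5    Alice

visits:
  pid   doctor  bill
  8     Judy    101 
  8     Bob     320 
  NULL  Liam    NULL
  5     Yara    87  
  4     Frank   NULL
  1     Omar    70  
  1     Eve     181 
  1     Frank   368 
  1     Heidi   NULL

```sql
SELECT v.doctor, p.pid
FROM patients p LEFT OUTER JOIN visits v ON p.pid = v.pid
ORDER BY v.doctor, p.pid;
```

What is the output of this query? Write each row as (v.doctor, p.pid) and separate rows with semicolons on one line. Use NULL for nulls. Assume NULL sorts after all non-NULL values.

LEFT JOIN keeps every row from `patients`; unmatched rows get NULL for `visits`'s columns.
Matching on p.pid = v.pid. A NULL in a compared column never satisfies the condition.
- pid=7: no v row matches, row kept with v columns NULL.
- pid=7: no v row matches, row kept with v columns NULL.
- pid=5: 1 matching v row(s), so 1 row(s) emitted.
- pid=4: 1 matching v row(s), so 1 row(s) emitted.
- pid=6: no v row matches, row kept with v columns NULL.
- pid=5: 1 matching v row(s), so 1 row(s) emitted.
After projecting and ordering:
v.doctor | p.pid
Frank | 4
Yara | 5
Yara | 5
NULL | 6
NULL | 7
NULL | 7

(Frank, 4); (Yara, 5); (Yara, 5); (NULL, 6); (NULL, 7); (NULL, 7)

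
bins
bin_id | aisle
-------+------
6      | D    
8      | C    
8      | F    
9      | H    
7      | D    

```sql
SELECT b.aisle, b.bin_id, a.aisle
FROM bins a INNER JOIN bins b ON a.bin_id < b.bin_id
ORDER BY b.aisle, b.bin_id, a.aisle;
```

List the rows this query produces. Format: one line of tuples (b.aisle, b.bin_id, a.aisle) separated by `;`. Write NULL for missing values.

(C, 8, D); (C, 8, D); (D, 7, D); (F, 8, D); (F, 8, D); (H, 9, C); (H, 9, D); (H, 9, D); (H, 9, F)

INNER JOIN keeps only pairs where the ON condition holds.
Matching on a.bin_id < b.bin_id.
- bin_id=6: 4 matching b row(s), so 4 row(s) emitted.
- bin_id=8: 1 matching b row(s), so 1 row(s) emitted.
- bin_id=8: 1 matching b row(s), so 1 row(s) emitted.
- bin_id=9: no matching b row, dropped.
- bin_id=7: 3 matching b row(s), so 3 row(s) emitted.
After projecting and ordering:
b.aisle | b.bin_id | a.aisle
C | 8 | D
C | 8 | D
D | 7 | D
F | 8 | D
F | 8 | D
H | 9 | C
H | 9 | D
H | 9 | D
H | 9 | F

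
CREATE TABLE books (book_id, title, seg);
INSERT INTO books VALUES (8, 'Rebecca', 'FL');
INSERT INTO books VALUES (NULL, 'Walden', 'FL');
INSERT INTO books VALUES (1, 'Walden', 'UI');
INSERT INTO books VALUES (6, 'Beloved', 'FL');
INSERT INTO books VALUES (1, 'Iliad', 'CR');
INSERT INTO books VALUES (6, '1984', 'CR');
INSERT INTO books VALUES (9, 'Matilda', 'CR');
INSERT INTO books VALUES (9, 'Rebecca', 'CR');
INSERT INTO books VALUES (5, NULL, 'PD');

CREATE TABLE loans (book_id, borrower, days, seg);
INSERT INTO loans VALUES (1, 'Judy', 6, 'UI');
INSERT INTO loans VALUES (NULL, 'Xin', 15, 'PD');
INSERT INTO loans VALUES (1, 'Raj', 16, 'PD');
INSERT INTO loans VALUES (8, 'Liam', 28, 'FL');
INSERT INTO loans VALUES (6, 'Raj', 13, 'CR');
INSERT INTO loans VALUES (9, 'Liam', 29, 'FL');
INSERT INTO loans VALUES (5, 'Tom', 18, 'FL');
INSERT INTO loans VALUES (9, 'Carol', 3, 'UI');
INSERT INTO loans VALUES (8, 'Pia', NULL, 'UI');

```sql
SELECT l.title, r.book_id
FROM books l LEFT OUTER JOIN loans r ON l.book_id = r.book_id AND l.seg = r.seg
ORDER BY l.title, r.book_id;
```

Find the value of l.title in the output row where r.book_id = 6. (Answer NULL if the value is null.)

LEFT JOIN keeps every row from `books`; unmatched rows get NULL for `loans`'s columns.
Matching on l.book_id = r.book_id AND l.seg = r.seg. A NULL in a compared column never satisfies the condition.
- l (book_id=8, seg=FL) pairs with 1 row(s) of r.
- l (book_id=NULL, seg=FL) has no partner → padded with NULL.
- l (book_id=1, seg=UI) pairs with 1 row(s) of r.
- l (book_id=6, seg=FL) has no partner → padded with NULL.
- l (book_id=1, seg=CR) has no partner → padded with NULL.
- l (book_id=6, seg=CR) pairs with 1 row(s) of r.
- l (book_id=9, seg=CR) has no partner → padded with NULL.
- l (book_id=9, seg=CR) has no partner → padded with NULL.
- l (book_id=5, seg=PD) has no partner → padded with NULL.

1984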